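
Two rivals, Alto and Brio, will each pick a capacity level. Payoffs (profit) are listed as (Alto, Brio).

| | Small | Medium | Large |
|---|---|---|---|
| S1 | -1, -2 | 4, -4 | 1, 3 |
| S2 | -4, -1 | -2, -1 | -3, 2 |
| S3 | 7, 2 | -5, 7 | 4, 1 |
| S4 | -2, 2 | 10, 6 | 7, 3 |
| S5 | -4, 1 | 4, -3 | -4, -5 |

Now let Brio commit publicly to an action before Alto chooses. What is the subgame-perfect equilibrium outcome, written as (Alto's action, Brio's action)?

Backward induction with Brio moving first.
- Small: BR = S3, leader payoff 2.
- Medium: BR = S4, leader payoff 6.
- Large: BR = S4, leader payoff 3.
Among 2, 6, 3, the best is 6 at Medium. Subgame-perfect outcome: (S4, Medium) with payoffs (10, 6).

(S4, Medium)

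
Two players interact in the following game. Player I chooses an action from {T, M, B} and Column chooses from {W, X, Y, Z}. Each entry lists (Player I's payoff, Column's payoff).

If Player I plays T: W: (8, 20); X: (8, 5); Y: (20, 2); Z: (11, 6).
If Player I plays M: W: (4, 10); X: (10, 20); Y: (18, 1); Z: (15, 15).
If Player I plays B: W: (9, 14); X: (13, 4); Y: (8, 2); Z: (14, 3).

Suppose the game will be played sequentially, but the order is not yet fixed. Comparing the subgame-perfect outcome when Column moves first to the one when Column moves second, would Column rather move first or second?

If Player I leads: Column's best replies are T→W, M→X, B→W; Player I's induced payoffs 8, 10, 9; outcome (M, X), payoffs (10, 20).
If Column leads: Player I's best replies are W→B, X→B, Y→T, Z→M; Column's induced payoffs 14, 4, 2, 15; outcome (M, Z), payoffs (15, 15).
Column gets 15 moving first and 20 moving second, so Column prefers to move second.

second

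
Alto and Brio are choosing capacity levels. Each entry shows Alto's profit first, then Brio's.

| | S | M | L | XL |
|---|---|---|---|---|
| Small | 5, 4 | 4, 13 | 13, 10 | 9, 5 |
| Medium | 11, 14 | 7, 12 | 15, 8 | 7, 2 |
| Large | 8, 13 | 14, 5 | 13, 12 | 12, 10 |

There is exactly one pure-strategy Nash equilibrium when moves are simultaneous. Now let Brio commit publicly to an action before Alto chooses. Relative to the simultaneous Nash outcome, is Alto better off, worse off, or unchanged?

Solve by backward induction (Brio leads).
- S → Alto plays Medium (best of 5, 11, 8); Brio gets 14.
- M → Alto plays Large (best of 4, 7, 14); Brio gets 5.
- L → Alto plays Medium (best of 13, 15, 13); Brio gets 8.
- XL → Alto plays Large (best of 9, 7, 12); Brio gets 10.
Among 14, 5, 8, 10, the best is 14 at S. Subgame-perfect outcome: (Medium, S) with payoffs (11, 14).
Now find the simultaneous Nash equilibrium.
Alto's best replies: S→Medium; M→Large; L→Medium; XL→Large.
Brio's best replies: Small→M; Medium→S; Large→S.
Only (Medium, S) has each player best-responding; Nash payoffs (11, 14).
Alto earns 11 sequentially versus 11 at the Nash outcome: unchanged.

unchanged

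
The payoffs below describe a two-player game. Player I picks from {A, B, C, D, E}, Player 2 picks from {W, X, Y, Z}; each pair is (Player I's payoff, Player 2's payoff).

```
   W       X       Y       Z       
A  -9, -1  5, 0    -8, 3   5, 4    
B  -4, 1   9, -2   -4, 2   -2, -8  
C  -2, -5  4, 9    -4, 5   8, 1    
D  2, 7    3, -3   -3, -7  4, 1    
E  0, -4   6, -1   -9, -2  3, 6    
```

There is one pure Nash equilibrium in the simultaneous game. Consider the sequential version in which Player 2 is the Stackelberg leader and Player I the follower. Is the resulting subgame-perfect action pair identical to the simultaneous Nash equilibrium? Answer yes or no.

yes

Work backward from Player I's decision.
- W: Player I compares -9, -4, -2, 2, 0 and picks D; Player 2 would get 7.
- X: Player I compares 5, 9, 4, 3, 6 and picks B; Player 2 would get -2.
- Y: Player I compares -8, -4, -4, -3, -9 and picks D; Player 2 would get -7.
- Z: Player I compares 5, -2, 8, 4, 3 and picks C; Player 2 would get 1.
Maximizing over 7, -2, -7, 1, Player 2 chooses W. Subgame-perfect outcome: (D, W) with payoffs (2, 7).
Now find the simultaneous Nash equilibrium.
Player I's best replies: W→D; X→B; Y→D; Z→C.
Player 2's best replies: A→Z; B→Y; C→X; D→W; E→Z.
The unique mutual best reply is (D, W), giving (2, 7).
Sequential outcome (D, W) coincides with the Nash profile (D, W).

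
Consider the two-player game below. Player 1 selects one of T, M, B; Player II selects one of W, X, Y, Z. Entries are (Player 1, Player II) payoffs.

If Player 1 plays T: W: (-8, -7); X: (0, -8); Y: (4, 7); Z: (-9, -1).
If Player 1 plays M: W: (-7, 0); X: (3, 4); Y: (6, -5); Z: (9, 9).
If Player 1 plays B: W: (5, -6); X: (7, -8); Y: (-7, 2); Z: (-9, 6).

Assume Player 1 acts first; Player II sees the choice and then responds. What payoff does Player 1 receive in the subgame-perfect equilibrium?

9

Backward induction with Player 1 moving first.
- T → Player II plays Y (best of -7, -8, 7, -1); Player 1 gets 4.
- M → Player II plays Z (best of 0, 4, -5, 9); Player 1 gets 9.
- B → Player II plays Z (best of -6, -8, 2, 6); Player 1 gets -9.
Player 1's induced payoffs are 4, 9, -9, so Player 1 commits to M. Subgame-perfect outcome: (M, Z) with payoffs (9, 9).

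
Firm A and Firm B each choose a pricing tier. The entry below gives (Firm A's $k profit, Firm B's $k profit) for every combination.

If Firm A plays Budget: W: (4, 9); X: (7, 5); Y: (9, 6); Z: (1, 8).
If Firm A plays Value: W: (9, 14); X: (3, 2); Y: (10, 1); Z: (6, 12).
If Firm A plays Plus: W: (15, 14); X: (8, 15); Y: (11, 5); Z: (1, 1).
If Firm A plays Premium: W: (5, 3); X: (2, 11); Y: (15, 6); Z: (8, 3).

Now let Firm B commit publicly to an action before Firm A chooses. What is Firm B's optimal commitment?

X

Backward induction with Firm B moving first.
- W: Firm A compares 4, 9, 15, 5 and picks Plus; Firm B would get 14.
- X: Firm A compares 7, 3, 8, 2 and picks Plus; Firm B would get 15.
- Y: Firm A compares 9, 10, 11, 15 and picks Premium; Firm B would get 6.
- Z: Firm A compares 1, 6, 1, 8 and picks Premium; Firm B would get 3.
Firm B's induced payoffs are 14, 15, 6, 3, so Firm B commits to X. Subgame-perfect outcome: (Plus, X) with payoffs (8, 15).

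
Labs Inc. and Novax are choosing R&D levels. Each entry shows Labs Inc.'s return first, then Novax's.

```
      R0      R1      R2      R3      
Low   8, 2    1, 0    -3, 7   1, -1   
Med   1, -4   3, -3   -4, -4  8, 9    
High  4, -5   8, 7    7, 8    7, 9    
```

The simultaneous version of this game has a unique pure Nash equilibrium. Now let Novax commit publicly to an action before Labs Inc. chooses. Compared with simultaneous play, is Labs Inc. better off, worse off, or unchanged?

Work backward from Labs Inc.'s decision.
- R0: Labs Inc. compares 8, 1, 4 and picks Low; Novax would get 2.
- R1: Labs Inc. compares 1, 3, 8 and picks High; Novax would get 7.
- R2: Labs Inc. compares -3, -4, 7 and picks High; Novax would get 8.
- R3: Labs Inc. compares 1, 8, 7 and picks Med; Novax would get 9.
Maximizing over 2, 7, 8, 9, Novax chooses R3. Subgame-perfect outcome: (Med, R3) with payoffs (8, 9).
Now find the simultaneous Nash equilibrium.
Labs Inc.'s best replies: R0→Low; R1→High; R2→High; R3→Med.
Novax's best replies: Low→R2; Med→R3; High→R3.
Only (Med, R3) has each player best-responding; Nash payoffs (8, 9).
Labs Inc. earns 8 sequentially versus 8 at the Nash outcome: unchanged.

unchanged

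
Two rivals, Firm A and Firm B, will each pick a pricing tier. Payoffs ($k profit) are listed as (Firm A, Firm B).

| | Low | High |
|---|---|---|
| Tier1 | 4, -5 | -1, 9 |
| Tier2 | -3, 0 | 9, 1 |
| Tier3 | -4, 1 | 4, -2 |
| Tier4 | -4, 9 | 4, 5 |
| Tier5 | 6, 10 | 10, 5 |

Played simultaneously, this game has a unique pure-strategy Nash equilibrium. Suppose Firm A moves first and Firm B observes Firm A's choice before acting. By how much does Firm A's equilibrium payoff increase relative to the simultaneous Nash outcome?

3

Firm B best-responds to each possible Firm A move:
- Tier1 → Firm B plays High (best of -5, 9); Firm A gets -1.
- Tier2 → Firm B plays High (best of 0, 1); Firm A gets 9.
- Tier3 → Firm B plays Low (best of 1, -2); Firm A gets -4.
- Tier4 → Firm B plays Low (best of 9, 5); Firm A gets -4.
- Tier5 → Firm B plays Low (best of 10, 5); Firm A gets 6.
Firm A's induced payoffs are -1, 9, -4, -4, 6, so Firm A commits to Tier2. Subgame-perfect outcome: (Tier2, High) with payoffs (9, 1).
Under simultaneous play:
Firm A's best replies: Low→Tier5; High→Tier5.
Firm B's best replies: Tier1→High; Tier2→High; Tier3→Low; Tier4→Low; Tier5→Low.
The unique mutual best reply is (Tier5, Low), giving (6, 10).
Firm A's commitment gain: 9 − 6 = 3.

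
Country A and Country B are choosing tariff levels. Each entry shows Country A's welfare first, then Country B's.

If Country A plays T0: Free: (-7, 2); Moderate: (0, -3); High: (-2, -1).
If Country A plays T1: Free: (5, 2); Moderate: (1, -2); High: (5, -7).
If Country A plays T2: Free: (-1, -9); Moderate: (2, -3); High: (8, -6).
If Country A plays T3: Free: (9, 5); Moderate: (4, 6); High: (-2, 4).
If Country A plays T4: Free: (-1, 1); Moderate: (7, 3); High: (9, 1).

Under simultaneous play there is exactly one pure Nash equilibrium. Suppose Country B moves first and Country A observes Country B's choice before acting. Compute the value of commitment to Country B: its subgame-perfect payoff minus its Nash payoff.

2

Country A best-responds to each possible Country B move:
- Free → Country A plays T3 (best of -7, 5, -1, 9, -1); Country B gets 5.
- Moderate → Country A plays T4 (best of 0, 1, 2, 4, 7); Country B gets 3.
- High → Country A plays T4 (best of -2, 5, 8, -2, 9); Country B gets 1.
Among 5, 3, 1, the best is 5 at Free. Subgame-perfect outcome: (T3, Free) with payoffs (9, 5).
For the simultaneous game, intersect best replies.
Country A's best replies: Free→T3; Moderate→T4; High→T4.
Country B's best replies: T0→Free; T1→Free; T2→Moderate; T3→Moderate; T4→Moderate.
The unique mutual best reply is (T4, Moderate), giving (7, 3).
Country B's commitment gain: 5 − 3 = 2.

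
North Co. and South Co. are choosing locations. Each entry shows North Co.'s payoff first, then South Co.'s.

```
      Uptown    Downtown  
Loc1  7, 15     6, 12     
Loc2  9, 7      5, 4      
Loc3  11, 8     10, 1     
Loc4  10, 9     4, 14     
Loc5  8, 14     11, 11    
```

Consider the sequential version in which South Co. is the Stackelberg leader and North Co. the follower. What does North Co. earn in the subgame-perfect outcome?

11

North Co. best-responds to each possible South Co. move:
- Uptown: North Co. compares 7, 9, 11, 10, 8 and picks Loc3; South Co. would get 8.
- Downtown: North Co. compares 6, 5, 10, 4, 11 and picks Loc5; South Co. would get 11.
Maximizing over 8, 11, South Co. chooses Downtown. Subgame-perfect outcome: (Loc5, Downtown) with payoffs (11, 11).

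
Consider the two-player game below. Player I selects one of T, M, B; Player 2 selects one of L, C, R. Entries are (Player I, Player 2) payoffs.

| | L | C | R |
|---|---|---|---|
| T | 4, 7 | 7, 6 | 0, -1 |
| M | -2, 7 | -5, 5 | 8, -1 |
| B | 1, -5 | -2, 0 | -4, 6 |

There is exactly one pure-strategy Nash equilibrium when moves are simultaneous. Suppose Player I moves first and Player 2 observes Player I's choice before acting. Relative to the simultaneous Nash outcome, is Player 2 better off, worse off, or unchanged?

Solve by backward induction (Player I leads).
- T → Player 2 plays L (best of 7, 6, -1); Player I gets 4.
- M → Player 2 plays L (best of 7, 5, -1); Player I gets -2.
- B → Player 2 plays R (best of -5, 0, 6); Player I gets -4.
Maximizing over 4, -2, -4, Player I chooses T. Subgame-perfect outcome: (T, L) with payoffs (4, 7).
For the simultaneous game, intersect best replies.
Player I's best replies: L→T; C→T; R→M.
Player 2's best replies: T→L; M→L; B→R.
Only (T, L) has each player best-responding; Nash payoffs (4, 7).
Player 2 earns 7 sequentially versus 7 at the Nash outcome: unchanged.

unchanged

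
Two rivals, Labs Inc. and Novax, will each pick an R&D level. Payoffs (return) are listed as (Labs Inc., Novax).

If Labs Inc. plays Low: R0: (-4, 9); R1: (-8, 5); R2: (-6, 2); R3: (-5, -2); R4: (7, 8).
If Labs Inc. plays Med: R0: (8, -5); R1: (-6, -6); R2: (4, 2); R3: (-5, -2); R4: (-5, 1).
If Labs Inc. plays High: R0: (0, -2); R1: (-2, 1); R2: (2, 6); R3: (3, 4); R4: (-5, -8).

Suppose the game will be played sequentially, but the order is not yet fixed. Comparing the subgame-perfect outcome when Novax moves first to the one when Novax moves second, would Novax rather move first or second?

first

If Labs Inc. leads: Novax's best replies are Low→R0, Med→R2, High→R2; Labs Inc.'s induced payoffs -4, 4, 2; outcome (Med, R2), payoffs (4, 2).
If Novax leads: Labs Inc.'s best replies are R0→Med, R1→High, R2→Med, R3→High, R4→Low; Novax's induced payoffs -5, 1, 2, 4, 8; outcome (Low, R4), payoffs (7, 8).
Novax gets 8 moving first and 2 moving second, so Novax prefers to move first.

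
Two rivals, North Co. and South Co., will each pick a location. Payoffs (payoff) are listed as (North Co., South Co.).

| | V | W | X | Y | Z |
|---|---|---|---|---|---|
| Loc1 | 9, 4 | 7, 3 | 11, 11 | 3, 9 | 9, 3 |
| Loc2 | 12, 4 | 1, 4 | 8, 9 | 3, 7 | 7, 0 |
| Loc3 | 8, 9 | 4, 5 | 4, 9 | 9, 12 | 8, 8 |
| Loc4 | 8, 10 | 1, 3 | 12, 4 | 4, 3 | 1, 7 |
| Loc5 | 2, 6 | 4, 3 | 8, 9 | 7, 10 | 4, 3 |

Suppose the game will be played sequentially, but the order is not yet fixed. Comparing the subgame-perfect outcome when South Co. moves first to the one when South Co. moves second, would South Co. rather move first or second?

If North Co. leads: South Co.'s best replies are Loc1→X, Loc2→X, Loc3→Y, Loc4→V, Loc5→Y; North Co.'s induced payoffs 11, 8, 9, 8, 7; outcome (Loc1, X), payoffs (11, 11).
If South Co. leads: North Co.'s best replies are V→Loc2, W→Loc1, X→Loc4, Y→Loc3, Z→Loc1; South Co.'s induced payoffs 4, 3, 4, 12, 3; outcome (Loc3, Y), payoffs (9, 12).
South Co. gets 12 moving first and 11 moving second, so South Co. prefers to move first.

first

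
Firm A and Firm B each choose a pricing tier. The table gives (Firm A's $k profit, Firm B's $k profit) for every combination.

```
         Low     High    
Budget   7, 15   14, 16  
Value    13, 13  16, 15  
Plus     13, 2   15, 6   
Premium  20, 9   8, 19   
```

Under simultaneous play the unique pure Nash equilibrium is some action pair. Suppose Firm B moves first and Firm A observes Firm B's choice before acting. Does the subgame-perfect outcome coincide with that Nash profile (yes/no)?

yes

Work backward from Firm A's decision.
- Low: Firm A compares 7, 13, 13, 20 and picks Premium; Firm B would get 9.
- High: Firm A compares 14, 16, 15, 8 and picks Value; Firm B would get 15.
Among 9, 15, the best is 15 at High. Subgame-perfect outcome: (Value, High) with payoffs (16, 15).
Under simultaneous play:
Firm A's best replies: Low→Premium; High→Value.
Firm B's best replies: Budget→High; Value→High; Plus→High; Premium→High.
Only (Value, High) has each player best-responding; Nash payoffs (16, 15).
Sequential outcome (Value, High) coincides with the Nash profile (Value, High).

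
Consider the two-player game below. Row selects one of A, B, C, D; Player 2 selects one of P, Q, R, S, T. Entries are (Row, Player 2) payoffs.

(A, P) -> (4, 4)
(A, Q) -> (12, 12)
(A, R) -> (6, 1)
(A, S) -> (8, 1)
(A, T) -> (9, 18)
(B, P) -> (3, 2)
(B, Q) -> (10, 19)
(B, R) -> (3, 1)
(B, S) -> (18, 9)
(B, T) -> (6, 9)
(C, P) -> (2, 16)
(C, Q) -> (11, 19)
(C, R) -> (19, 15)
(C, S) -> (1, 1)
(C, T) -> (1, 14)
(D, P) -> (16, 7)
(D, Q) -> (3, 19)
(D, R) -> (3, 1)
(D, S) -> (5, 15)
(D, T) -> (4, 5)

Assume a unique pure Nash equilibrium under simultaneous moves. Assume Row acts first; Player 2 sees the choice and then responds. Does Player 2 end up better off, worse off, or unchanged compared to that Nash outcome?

better off

Player 2 best-responds to each possible Row move:
- A: BR = T, leader payoff 9.
- B: BR = Q, leader payoff 10.
- C: BR = Q, leader payoff 11.
- D: BR = Q, leader payoff 3.
Row's induced payoffs are 9, 10, 11, 3, so Row commits to C. Subgame-perfect outcome: (C, Q) with payoffs (11, 19).
Under simultaneous play:
Row's best replies: P→D; Q→A; R→C; S→B; T→A.
Player 2's best replies: A→T; B→Q; C→Q; D→Q.
The unique mutual best reply is (A, T), giving (9, 18).
Player 2 earns 19 sequentially versus 18 at the Nash outcome: better off.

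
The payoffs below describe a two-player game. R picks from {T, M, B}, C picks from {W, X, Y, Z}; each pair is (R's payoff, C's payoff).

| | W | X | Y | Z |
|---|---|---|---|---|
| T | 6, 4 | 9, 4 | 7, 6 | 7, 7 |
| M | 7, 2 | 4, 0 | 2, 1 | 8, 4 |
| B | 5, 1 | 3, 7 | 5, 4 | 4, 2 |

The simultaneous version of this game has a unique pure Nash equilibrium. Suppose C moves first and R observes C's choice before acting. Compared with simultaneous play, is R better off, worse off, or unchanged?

Solve by backward induction (C leads).
- W: BR = M, leader payoff 2.
- X: BR = T, leader payoff 4.
- Y: BR = T, leader payoff 6.
- Z: BR = M, leader payoff 4.
Among 2, 4, 6, 4, the best is 6 at Y. Subgame-perfect outcome: (T, Y) with payoffs (7, 6).
For the simultaneous game, intersect best replies.
R's best replies: W→M; X→T; Y→T; Z→M.
C's best replies: T→Z; M→Z; B→X.
The unique mutual best reply is (M, Z), giving (8, 4).
R earns 7 sequentially versus 8 at the Nash outcome: worse off.

worse off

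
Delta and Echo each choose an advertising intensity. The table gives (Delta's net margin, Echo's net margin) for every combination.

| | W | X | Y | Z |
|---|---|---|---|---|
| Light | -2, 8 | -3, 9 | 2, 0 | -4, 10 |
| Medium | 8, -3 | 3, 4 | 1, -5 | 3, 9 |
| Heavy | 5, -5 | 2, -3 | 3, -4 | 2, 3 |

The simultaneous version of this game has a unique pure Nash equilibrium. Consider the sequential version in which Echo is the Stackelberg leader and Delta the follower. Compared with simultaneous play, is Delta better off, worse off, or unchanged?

unchanged

Work backward from Delta's decision.
- W: Delta compares -2, 8, 5 and picks Medium; Echo would get -3.
- X: Delta compares -3, 3, 2 and picks Medium; Echo would get 4.
- Y: Delta compares 2, 1, 3 and picks Heavy; Echo would get -4.
- Z: Delta compares -4, 3, 2 and picks Medium; Echo would get 9.
Echo's induced payoffs are -3, 4, -4, 9, so Echo commits to Z. Subgame-perfect outcome: (Medium, Z) with payoffs (3, 9).
Under simultaneous play:
Delta's best replies: W→Medium; X→Medium; Y→Heavy; Z→Medium.
Echo's best replies: Light→Z; Medium→Z; Heavy→Z.
Only (Medium, Z) has each player best-responding; Nash payoffs (3, 9).
Delta earns 3 sequentially versus 3 at the Nash outcome: unchanged.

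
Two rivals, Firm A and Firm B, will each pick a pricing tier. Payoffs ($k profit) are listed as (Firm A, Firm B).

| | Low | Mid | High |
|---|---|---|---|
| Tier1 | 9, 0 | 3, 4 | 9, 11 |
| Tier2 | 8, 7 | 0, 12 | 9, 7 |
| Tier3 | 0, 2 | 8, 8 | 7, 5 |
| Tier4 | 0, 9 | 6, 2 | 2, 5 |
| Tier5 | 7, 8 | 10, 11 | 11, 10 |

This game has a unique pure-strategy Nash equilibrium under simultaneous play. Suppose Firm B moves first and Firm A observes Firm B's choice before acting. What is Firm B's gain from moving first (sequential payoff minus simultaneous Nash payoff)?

Work backward from Firm A's decision.
- Low → Firm A plays Tier1 (best of 9, 8, 0, 0, 7); Firm B gets 0.
- Mid → Firm A plays Tier5 (best of 3, 0, 8, 6, 10); Firm B gets 11.
- High → Firm A plays Tier5 (best of 9, 9, 7, 2, 11); Firm B gets 10.
Among 0, 11, 10, the best is 11 at Mid. Subgame-perfect outcome: (Tier5, Mid) with payoffs (10, 11).
Under simultaneous play:
Firm A's best replies: Low→Tier1; Mid→Tier5; High→Tier5.
Firm B's best replies: Tier1→High; Tier2→Mid; Tier3→Mid; Tier4→Low; Tier5→Mid.
Only (Tier5, Mid) has each player best-responding; Nash payoffs (10, 11).
Firm B's commitment gain: 11 − 11 = 0.

0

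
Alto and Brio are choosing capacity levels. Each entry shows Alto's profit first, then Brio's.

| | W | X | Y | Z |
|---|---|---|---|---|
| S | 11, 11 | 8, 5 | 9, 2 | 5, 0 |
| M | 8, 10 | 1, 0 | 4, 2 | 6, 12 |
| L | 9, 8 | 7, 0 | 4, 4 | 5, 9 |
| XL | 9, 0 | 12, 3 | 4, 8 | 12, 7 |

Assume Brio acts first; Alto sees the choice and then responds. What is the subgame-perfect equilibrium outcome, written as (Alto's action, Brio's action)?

Solve by backward induction (Brio leads).
- W → Alto plays S (best of 11, 8, 9, 9); Brio gets 11.
- X → Alto plays XL (best of 8, 1, 7, 12); Brio gets 3.
- Y → Alto plays S (best of 9, 4, 4, 4); Brio gets 2.
- Z → Alto plays XL (best of 5, 6, 5, 12); Brio gets 7.
Brio's induced payoffs are 11, 3, 2, 7, so Brio commits to W. Subgame-perfect outcome: (S, W) with payoffs (11, 11).

(S, W)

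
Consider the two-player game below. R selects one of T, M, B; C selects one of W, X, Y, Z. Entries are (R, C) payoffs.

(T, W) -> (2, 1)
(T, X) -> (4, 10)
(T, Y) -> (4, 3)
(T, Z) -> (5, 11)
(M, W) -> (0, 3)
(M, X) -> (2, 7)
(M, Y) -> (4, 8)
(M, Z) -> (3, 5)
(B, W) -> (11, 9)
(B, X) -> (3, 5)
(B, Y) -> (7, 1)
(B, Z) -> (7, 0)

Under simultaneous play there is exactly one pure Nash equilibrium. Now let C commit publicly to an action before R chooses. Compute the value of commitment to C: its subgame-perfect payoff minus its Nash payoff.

1

Backward induction with C moving first.
- W → R plays B (best of 2, 0, 11); C gets 9.
- X → R plays T (best of 4, 2, 3); C gets 10.
- Y → R plays B (best of 4, 4, 7); C gets 1.
- Z → R plays B (best of 5, 3, 7); C gets 0.
Among 9, 10, 1, 0, the best is 10 at X. Subgame-perfect outcome: (T, X) with payoffs (4, 10).
Now find the simultaneous Nash equilibrium.
R's best replies: W→B; X→T; Y→B; Z→B.
C's best replies: T→Z; M→Y; B→W.
Only (B, W) has each player best-responding; Nash payoffs (11, 9).
C's commitment gain: 10 − 9 = 1.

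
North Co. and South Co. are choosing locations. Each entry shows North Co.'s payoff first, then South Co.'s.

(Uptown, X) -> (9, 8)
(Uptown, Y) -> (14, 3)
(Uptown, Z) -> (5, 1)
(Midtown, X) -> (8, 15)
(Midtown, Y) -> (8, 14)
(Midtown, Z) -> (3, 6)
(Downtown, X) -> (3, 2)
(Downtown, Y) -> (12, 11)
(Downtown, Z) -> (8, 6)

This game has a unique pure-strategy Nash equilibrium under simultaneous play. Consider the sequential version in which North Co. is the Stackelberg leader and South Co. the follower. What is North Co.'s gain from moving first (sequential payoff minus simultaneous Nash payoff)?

Solve by backward induction (North Co. leads).
- Uptown: South Co. compares 8, 3, 1 and picks X; North Co. would get 9.
- Midtown: South Co. compares 15, 14, 6 and picks X; North Co. would get 8.
- Downtown: South Co. compares 2, 11, 6 and picks Y; North Co. would get 12.
Maximizing over 9, 8, 12, North Co. chooses Downtown. Subgame-perfect outcome: (Downtown, Y) with payoffs (12, 11).
For the simultaneous game, intersect best replies.
North Co.'s best replies: X→Uptown; Y→Uptown; Z→Downtown.
South Co.'s best replies: Uptown→X; Midtown→X; Downtown→Y.
Only (Uptown, X) has each player best-responding; Nash payoffs (9, 8).
North Co.'s commitment gain: 12 − 9 = 3.

3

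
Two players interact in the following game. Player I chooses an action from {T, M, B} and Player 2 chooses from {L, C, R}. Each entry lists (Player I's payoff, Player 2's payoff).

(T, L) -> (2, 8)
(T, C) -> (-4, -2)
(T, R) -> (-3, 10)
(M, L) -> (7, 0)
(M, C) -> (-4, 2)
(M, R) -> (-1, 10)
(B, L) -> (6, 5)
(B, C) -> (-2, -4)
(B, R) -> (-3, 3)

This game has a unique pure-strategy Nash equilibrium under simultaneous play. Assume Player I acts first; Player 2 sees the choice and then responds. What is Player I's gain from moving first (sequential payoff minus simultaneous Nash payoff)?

7

Backward induction with Player I moving first.
- T: BR = R, leader payoff -3.
- M: BR = R, leader payoff -1.
- B: BR = L, leader payoff 6.
Among -3, -1, 6, the best is 6 at B. Subgame-perfect outcome: (B, L) with payoffs (6, 5).
Now find the simultaneous Nash equilibrium.
Player I's best replies: L→M; C→B; R→M.
Player 2's best replies: T→R; M→R; B→L.
Only (M, R) has each player best-responding; Nash payoffs (-1, 10).
Player I's commitment gain: 6 − -1 = 7.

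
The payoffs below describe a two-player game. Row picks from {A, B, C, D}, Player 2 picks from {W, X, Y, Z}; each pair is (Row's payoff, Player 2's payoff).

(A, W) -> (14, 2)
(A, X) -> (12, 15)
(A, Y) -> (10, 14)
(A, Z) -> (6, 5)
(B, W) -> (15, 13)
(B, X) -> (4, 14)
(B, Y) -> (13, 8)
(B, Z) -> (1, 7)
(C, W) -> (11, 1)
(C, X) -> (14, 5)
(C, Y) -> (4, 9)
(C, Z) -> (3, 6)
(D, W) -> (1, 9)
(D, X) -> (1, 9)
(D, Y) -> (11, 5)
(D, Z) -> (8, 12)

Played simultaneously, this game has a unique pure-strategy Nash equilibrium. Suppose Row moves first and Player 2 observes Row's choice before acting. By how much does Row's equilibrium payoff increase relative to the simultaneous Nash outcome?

Solve by backward induction (Row leads).
- A: Player 2 compares 2, 15, 14, 5 and picks X; Row would get 12.
- B: Player 2 compares 13, 14, 8, 7 and picks X; Row would get 4.
- C: Player 2 compares 1, 5, 9, 6 and picks Y; Row would get 4.
- D: Player 2 compares 9, 9, 5, 12 and picks Z; Row would get 8.
Among 12, 4, 4, 8, the best is 12 at A. Subgame-perfect outcome: (A, X) with payoffs (12, 15).
For the simultaneous game, intersect best replies.
Row's best replies: W→B; X→C; Y→B; Z→D.
Player 2's best replies: A→X; B→X; C→Y; D→Z.
The unique mutual best reply is (D, Z), giving (8, 12).
Row's commitment gain: 12 − 8 = 4.

4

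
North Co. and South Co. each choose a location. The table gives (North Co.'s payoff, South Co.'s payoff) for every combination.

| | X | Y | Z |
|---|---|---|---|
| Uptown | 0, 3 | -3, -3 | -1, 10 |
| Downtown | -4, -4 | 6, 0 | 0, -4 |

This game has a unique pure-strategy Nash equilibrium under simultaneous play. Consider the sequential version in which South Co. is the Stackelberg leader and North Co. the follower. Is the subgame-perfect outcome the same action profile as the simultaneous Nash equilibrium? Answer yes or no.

no

Solve by backward induction (South Co. leads).
- X: North Co. compares 0, -4 and picks Uptown; South Co. would get 3.
- Y: North Co. compares -3, 6 and picks Downtown; South Co. would get 0.
- Z: North Co. compares -1, 0 and picks Downtown; South Co. would get -4.
South Co.'s induced payoffs are 3, 0, -4, so South Co. commits to X. Subgame-perfect outcome: (Uptown, X) with payoffs (0, 3).
Under simultaneous play:
North Co.'s best replies: X→Uptown; Y→Downtown; Z→Downtown.
South Co.'s best replies: Uptown→Z; Downtown→Y.
The unique mutual best reply is (Downtown, Y), giving (6, 0).
Sequential outcome (Uptown, X) differs from the Nash profile (Downtown, Y).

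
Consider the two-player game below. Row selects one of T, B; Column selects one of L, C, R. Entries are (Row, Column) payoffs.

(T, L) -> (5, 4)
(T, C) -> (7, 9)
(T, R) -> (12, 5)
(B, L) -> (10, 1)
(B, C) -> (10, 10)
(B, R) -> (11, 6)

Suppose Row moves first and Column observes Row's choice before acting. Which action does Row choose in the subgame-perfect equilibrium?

B

Solve by backward induction (Row leads).
- T → Column plays C (best of 4, 9, 5); Row gets 7.
- B → Column plays C (best of 1, 10, 6); Row gets 10.
Among 7, 10, the best is 10 at B. Subgame-perfect outcome: (B, C) with payoffs (10, 10).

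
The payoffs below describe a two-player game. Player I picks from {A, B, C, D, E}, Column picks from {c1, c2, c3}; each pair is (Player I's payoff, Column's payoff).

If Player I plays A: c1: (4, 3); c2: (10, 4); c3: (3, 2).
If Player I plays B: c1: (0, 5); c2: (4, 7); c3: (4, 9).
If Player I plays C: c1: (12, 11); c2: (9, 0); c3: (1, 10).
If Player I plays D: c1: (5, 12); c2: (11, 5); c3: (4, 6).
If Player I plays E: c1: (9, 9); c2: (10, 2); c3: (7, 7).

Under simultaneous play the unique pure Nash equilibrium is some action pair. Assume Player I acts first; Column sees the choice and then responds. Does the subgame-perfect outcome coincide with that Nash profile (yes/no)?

Solve by backward induction (Player I leads).
- A → Column plays c2 (best of 3, 4, 2); Player I gets 10.
- B → Column plays c3 (best of 5, 7, 9); Player I gets 4.
- C → Column plays c1 (best of 11, 0, 10); Player I gets 12.
- D → Column plays c1 (best of 12, 5, 6); Player I gets 5.
- E → Column plays c1 (best of 9, 2, 7); Player I gets 9.
Maximizing over 10, 4, 12, 5, 9, Player I chooses C. Subgame-perfect outcome: (C, c1) with payoffs (12, 11).
For the simultaneous game, intersect best replies.
Player I's best replies: c1→C; c2→D; c3→E.
Column's best replies: A→c2; B→c3; C→c1; D→c1; E→c1.
Only (C, c1) has each player best-responding; Nash payoffs (12, 11).
Sequential outcome (C, c1) coincides with the Nash profile (C, c1).

yes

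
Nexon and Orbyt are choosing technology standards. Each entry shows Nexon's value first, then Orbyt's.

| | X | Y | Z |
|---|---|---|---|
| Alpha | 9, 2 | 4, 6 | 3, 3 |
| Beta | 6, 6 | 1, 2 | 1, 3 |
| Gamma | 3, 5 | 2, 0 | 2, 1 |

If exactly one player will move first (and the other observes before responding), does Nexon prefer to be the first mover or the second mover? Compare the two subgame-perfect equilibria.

first

If Nexon leads: Orbyt's best replies are Alpha→Y, Beta→X, Gamma→X; Nexon's induced payoffs 4, 6, 3; outcome (Beta, X), payoffs (6, 6).
If Orbyt leads: Nexon's best replies are X→Alpha, Y→Alpha, Z→Alpha; Orbyt's induced payoffs 2, 6, 3; outcome (Alpha, Y), payoffs (4, 6).
Nexon gets 6 moving first and 4 moving second, so Nexon prefers to move first.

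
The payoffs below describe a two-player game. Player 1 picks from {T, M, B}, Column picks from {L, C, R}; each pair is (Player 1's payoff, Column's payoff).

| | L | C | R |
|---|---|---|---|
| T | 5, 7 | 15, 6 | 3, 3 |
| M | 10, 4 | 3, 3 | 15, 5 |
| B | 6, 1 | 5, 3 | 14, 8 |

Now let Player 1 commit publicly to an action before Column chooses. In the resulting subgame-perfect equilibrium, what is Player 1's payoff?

15

Solve by backward induction (Player 1 leads).
- T: Column compares 7, 6, 3 and picks L; Player 1 would get 5.
- M: Column compares 4, 3, 5 and picks R; Player 1 would get 15.
- B: Column compares 1, 3, 8 and picks R; Player 1 would get 14.
Player 1's induced payoffs are 5, 15, 14, so Player 1 commits to M. Subgame-perfect outcome: (M, R) with payoffs (15, 5).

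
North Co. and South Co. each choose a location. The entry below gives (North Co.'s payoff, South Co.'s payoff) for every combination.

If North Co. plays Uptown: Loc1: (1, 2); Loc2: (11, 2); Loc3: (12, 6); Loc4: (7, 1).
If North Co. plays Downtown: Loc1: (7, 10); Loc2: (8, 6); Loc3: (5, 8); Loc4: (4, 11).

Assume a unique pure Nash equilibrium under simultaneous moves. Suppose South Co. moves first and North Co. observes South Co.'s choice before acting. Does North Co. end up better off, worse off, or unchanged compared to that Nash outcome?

North Co. best-responds to each possible South Co. move:
- Loc1: North Co. compares 1, 7 and picks Downtown; South Co. would get 10.
- Loc2: North Co. compares 11, 8 and picks Uptown; South Co. would get 2.
- Loc3: North Co. compares 12, 5 and picks Uptown; South Co. would get 6.
- Loc4: North Co. compares 7, 4 and picks Uptown; South Co. would get 1.
Among 10, 2, 6, 1, the best is 10 at Loc1. Subgame-perfect outcome: (Downtown, Loc1) with payoffs (7, 10).
Under simultaneous play:
North Co.'s best replies: Loc1→Downtown; Loc2→Uptown; Loc3→Uptown; Loc4→Uptown.
South Co.'s best replies: Uptown→Loc3; Downtown→Loc4.
The unique mutual best reply is (Uptown, Loc3), giving (12, 6).
North Co. earns 7 sequentially versus 12 at the Nash outcome: worse off.

worse off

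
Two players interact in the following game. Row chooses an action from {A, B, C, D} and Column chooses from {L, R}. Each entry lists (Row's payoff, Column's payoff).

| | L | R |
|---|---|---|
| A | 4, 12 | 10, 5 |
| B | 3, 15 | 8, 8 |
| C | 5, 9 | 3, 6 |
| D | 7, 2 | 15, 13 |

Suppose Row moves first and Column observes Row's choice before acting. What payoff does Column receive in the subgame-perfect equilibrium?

13

Solve by backward induction (Row leads).
- A: BR = L, leader payoff 4.
- B: BR = L, leader payoff 3.
- C: BR = L, leader payoff 5.
- D: BR = R, leader payoff 15.
Maximizing over 4, 3, 5, 15, Row chooses D. Subgame-perfect outcome: (D, R) with payoffs (15, 13).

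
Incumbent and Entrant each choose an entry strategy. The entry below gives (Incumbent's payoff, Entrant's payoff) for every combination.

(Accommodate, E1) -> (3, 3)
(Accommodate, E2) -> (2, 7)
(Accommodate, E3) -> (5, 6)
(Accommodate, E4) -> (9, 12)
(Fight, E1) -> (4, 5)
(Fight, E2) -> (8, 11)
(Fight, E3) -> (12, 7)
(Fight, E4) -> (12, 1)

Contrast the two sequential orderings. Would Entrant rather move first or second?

If Incumbent leads: Entrant's best replies are Accommodate→E4, Fight→E2; Incumbent's induced payoffs 9, 8; outcome (Accommodate, E4), payoffs (9, 12).
If Entrant leads: Incumbent's best replies are E1→Fight, E2→Fight, E3→Fight, E4→Fight; Entrant's induced payoffs 5, 11, 7, 1; outcome (Fight, E2), payoffs (8, 11).
Entrant gets 11 moving first and 12 moving second, so Entrant prefers to move second.

second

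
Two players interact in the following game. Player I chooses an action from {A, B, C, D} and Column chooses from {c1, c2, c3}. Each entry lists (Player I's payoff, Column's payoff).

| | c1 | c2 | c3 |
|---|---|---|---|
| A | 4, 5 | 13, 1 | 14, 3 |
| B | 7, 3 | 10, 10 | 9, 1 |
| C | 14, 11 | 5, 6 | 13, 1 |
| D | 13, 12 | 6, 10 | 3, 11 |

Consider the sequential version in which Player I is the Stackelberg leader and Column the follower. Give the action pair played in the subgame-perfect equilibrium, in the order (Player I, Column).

Solve by backward induction (Player I leads).
- A → Column plays c1 (best of 5, 1, 3); Player I gets 4.
- B → Column plays c2 (best of 3, 10, 1); Player I gets 10.
- C → Column plays c1 (best of 11, 6, 1); Player I gets 14.
- D → Column plays c1 (best of 12, 10, 11); Player I gets 13.
Maximizing over 4, 10, 14, 13, Player I chooses C. Subgame-perfect outcome: (C, c1) with payoffs (14, 11).

(C, c1)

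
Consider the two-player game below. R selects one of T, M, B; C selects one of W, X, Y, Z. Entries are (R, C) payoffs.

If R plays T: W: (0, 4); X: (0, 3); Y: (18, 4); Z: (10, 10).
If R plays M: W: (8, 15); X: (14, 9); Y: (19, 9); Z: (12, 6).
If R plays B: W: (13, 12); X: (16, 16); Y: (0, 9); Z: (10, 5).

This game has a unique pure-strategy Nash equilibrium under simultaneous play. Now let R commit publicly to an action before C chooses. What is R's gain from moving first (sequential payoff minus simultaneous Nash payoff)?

0

C best-responds to each possible R move:
- T: BR = Z, leader payoff 10.
- M: BR = W, leader payoff 8.
- B: BR = X, leader payoff 16.
R's induced payoffs are 10, 8, 16, so R commits to B. Subgame-perfect outcome: (B, X) with payoffs (16, 16).
For the simultaneous game, intersect best replies.
R's best replies: W→B; X→B; Y→M; Z→M.
C's best replies: T→Z; M→W; B→X.
The unique mutual best reply is (B, X), giving (16, 16).
R's commitment gain: 16 − 16 = 0.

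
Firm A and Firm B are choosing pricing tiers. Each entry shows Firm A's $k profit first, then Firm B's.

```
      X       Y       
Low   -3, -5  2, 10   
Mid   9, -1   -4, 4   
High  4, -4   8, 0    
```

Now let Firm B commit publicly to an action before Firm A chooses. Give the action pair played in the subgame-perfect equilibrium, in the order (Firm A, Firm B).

(High, Y)

Firm A best-responds to each possible Firm B move:
- X: Firm A compares -3, 9, 4 and picks Mid; Firm B would get -1.
- Y: Firm A compares 2, -4, 8 and picks High; Firm B would get 0.
Firm B's induced payoffs are -1, 0, so Firm B commits to Y. Subgame-perfect outcome: (High, Y) with payoffs (8, 0).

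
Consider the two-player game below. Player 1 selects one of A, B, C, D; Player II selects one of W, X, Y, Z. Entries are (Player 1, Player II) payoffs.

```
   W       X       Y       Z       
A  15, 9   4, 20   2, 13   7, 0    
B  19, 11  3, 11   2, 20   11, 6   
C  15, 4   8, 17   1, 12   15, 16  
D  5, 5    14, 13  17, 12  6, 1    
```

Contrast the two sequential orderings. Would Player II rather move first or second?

first

If Player 1 leads: Player II's best replies are A→X, B→Y, C→X, D→X; Player 1's induced payoffs 4, 2, 8, 14; outcome (D, X), payoffs (14, 13).
If Player II leads: Player 1's best replies are W→B, X→D, Y→D, Z→C; Player II's induced payoffs 11, 13, 12, 16; outcome (C, Z), payoffs (15, 16).
Player II gets 16 moving first and 13 moving second, so Player II prefers to move first.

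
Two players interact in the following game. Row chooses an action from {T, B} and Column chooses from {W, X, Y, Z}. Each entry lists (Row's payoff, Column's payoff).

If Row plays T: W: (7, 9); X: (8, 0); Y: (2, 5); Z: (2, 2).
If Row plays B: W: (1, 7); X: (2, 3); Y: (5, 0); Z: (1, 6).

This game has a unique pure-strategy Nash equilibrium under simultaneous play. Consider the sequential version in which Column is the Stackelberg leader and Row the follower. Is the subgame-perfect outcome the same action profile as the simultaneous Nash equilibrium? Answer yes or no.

Row best-responds to each possible Column move:
- W: Row compares 7, 1 and picks T; Column would get 9.
- X: Row compares 8, 2 and picks T; Column would get 0.
- Y: Row compares 2, 5 and picks B; Column would get 0.
- Z: Row compares 2, 1 and picks T; Column would get 2.
Among 9, 0, 0, 2, the best is 9 at W. Subgame-perfect outcome: (T, W) with payoffs (7, 9).
Now find the simultaneous Nash equilibrium.
Row's best replies: W→T; X→T; Y→B; Z→T.
Column's best replies: T→W; B→W.
Only (T, W) has each player best-responding; Nash payoffs (7, 9).
Sequential outcome (T, W) coincides with the Nash profile (T, W).

yes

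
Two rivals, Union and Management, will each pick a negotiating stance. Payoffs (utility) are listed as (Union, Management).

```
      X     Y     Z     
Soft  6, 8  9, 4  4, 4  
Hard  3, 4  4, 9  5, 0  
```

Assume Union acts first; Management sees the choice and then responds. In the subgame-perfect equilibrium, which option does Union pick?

Soft

Management best-responds to each possible Union move:
- Soft: Management compares 8, 4, 4 and picks X; Union would get 6.
- Hard: Management compares 4, 9, 0 and picks Y; Union would get 4.
Maximizing over 6, 4, Union chooses Soft. Subgame-perfect outcome: (Soft, X) with payoffs (6, 8).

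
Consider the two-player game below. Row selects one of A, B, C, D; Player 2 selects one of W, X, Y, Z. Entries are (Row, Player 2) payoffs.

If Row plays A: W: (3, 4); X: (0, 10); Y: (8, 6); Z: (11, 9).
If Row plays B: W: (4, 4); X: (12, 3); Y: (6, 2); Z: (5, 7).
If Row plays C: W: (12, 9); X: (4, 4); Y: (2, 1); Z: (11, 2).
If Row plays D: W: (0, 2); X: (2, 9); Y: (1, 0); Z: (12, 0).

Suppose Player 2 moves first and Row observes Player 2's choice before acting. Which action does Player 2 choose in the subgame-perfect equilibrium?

W

Solve by backward induction (Player 2 leads).
- W: Row compares 3, 4, 12, 0 and picks C; Player 2 would get 9.
- X: Row compares 0, 12, 4, 2 and picks B; Player 2 would get 3.
- Y: Row compares 8, 6, 2, 1 and picks A; Player 2 would get 6.
- Z: Row compares 11, 5, 11, 12 and picks D; Player 2 would get 0.
Player 2's induced payoffs are 9, 3, 6, 0, so Player 2 commits to W. Subgame-perfect outcome: (C, W) with payoffs (12, 9).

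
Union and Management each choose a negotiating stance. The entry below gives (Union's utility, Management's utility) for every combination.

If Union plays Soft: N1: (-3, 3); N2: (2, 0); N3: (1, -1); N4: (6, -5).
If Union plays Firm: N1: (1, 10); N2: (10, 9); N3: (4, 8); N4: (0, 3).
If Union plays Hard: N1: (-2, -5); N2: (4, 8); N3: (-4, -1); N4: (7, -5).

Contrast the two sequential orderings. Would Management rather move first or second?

If Union leads: Management's best replies are Soft→N1, Firm→N1, Hard→N2; Union's induced payoffs -3, 1, 4; outcome (Hard, N2), payoffs (4, 8).
If Management leads: Union's best replies are N1→Firm, N2→Firm, N3→Firm, N4→Hard; Management's induced payoffs 10, 9, 8, -5; outcome (Firm, N1), payoffs (1, 10).
Management gets 10 moving first and 8 moving second, so Management prefers to move first.

first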